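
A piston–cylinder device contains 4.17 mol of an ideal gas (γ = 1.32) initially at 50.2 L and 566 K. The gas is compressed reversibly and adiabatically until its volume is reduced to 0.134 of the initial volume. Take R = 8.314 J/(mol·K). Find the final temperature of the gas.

P₁ = nRT₁/V₁ = 4.17×8.314×566/50.2 = 391 kPa.
Adiabatic: TV^(γ−1) = const ⇒ T₂ = 566×(7.46)^0.320 = 1080 K; PV^γ = const ⇒ P₂ = 5550 kPa.

1080 K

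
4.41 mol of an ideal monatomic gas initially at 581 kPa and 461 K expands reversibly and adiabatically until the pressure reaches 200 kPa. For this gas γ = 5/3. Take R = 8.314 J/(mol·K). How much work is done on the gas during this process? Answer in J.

V₁ = nRT₁/P₁ = 4.41×8.314×461/581 = 29.1 L.
Adiabatic: T₂/T₁ = (P₂/P₁)^((γ−1)/γ) ⇒ T₂ = 461×(0.344)^0.400 = 301 K; V₂ = 55.2 L.
ΔU = nCvΔT = 4.41×12.5×(301−461) = -8800 J.
Q = 0 for an adiabatic process, so W = −ΔU = 8800 J.
Work done on the gas = −W_by = -8800 J.

-8800 J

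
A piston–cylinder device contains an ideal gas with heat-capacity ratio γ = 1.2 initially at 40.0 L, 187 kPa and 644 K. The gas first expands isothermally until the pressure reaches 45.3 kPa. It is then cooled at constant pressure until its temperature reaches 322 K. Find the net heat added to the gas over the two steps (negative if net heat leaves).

-11800 J

n = P₁V₁/(RT₁) = 187×40.0/(8.314×644) = 1.40 mol.
Step 1 — Isothermal: T stays 644 K; PV = const ⇒ V₂ = 165 L, P₂ = 45.3 kPa.
ΔU = 0 (ideal gas, T constant).
W = nRT ln(V₂/V₁) = 1.40×8.314×644×ln(4.13) = 10600 J.
Q = ΔU + W = 10600 J.
State after step 1: P = 45.3 kPa, V = 165 L, T = 644 K.
Step 2 — Isobaric: P stays 45.3 kPa; V/T = const ⇒ T₂ = 322 K, V₂ = 82.6 L.
W = PΔV = 45.3×(82.6−165) kPa·L = -3740 J.
ΔU = nCvΔT = 1.40×41.6×(322−644) = -18700 J.
Q = ΔU + W = nCpΔT = -22400 J.
Net over both steps: W = 6870 J, Q = -11800 J, ΔU = -18700 J.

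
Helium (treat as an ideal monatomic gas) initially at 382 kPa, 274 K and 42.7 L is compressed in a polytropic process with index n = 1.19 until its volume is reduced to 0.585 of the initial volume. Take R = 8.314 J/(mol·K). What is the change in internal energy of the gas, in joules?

2620 J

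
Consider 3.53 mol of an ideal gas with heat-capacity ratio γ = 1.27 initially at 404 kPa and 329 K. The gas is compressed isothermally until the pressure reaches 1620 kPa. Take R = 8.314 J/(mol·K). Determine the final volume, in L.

5.96 L

V₁ = nRT₁/P₁ = 3.53×8.314×329/404 = 23.9 L.
Isothermal: T stays 329 K; PV = const ⇒ V₂ = 5.96 L, P₂ = 1620 kPa.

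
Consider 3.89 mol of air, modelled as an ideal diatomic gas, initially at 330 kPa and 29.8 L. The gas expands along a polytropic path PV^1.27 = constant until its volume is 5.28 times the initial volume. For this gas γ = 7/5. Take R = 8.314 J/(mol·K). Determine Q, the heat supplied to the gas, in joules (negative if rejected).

4280 J

T₁ = P₁V₁/(nR) = 330×29.8/(3.89×8.314) = 304 K.
Polytropic n=1.27: T₂ = T₁(V₁/V₂)^(n−1) = 304×(0.189)^0.27 = 194 K; P₂ = P₁(V₁/V₂)^n = 39.9 kPa.
W = (P₁V₁−P₂V₂)/(n−1) = (330×29.8−39.9×157)/0.27 = 13200 J.
ΔU = nCvΔT = 3.89×20.8×(194−304) = -8900 J.
Q = ΔU + W = 4280 J.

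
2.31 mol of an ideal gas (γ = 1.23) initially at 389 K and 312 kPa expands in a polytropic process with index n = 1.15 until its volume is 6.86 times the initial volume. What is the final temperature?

V₁ = nRT₁/P₁ = 2.31×8.314×389/312 = 23.9 L.
Polytropic n=1.15: T₂ = T₁(V₁/V₂)^(n−1) = 389×(0.146)^0.15 = 291 K; P₂ = P₁(V₁/V₂)^n = 34.1 kPa.

291 K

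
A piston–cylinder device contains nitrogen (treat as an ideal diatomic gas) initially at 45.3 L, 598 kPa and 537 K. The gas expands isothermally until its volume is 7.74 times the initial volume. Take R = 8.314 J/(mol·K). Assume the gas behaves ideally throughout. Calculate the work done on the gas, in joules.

n = P₁V₁/(RT₁) = 598×45.3/(8.314×537) = 6.07 mol.
Isothermal: T stays 537 K; PV = const ⇒ V₂ = 351 L, P₂ = 77.3 kPa.
W = nRT ln(V₂/V₁) = 6.07×8.314×537×ln(7.74) = 55400 J.
Work done on the gas = −W_by = -55400 J.

-55400 J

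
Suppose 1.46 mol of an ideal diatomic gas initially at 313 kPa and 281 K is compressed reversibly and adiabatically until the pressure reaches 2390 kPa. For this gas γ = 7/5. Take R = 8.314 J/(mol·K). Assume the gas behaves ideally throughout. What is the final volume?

2.55 L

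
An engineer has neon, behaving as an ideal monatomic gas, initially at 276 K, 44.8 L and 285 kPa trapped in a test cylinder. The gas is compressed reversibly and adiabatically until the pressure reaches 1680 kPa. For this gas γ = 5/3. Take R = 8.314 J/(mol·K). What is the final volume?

Adiabatic: T₂/T₁ = (P₂/P₁)^((γ−1)/γ) ⇒ T₂ = 276×(5.89)^0.400 = 561 K; V₂ = 15.5 L.

15.5 L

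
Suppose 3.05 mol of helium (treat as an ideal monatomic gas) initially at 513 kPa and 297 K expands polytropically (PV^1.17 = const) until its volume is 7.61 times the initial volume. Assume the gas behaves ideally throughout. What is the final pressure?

V₁ = nRT₁/P₁ = 3.05×8.314×297/513 = 14.7 L.
Polytropic n=1.17: T₂ = T₁(V₁/V₂)^(n−1) = 297×(0.131)^0.17 = 210 K; P₂ = P₁(V₁/V₂)^n = 47.7 kPa.

47.7 kPa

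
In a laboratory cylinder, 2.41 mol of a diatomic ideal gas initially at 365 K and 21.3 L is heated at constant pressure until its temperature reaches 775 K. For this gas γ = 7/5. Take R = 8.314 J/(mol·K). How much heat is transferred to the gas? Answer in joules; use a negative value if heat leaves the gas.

P₁ = nRT₁/V₁ = 2.41×8.314×365/21.3 = 343 kPa.
Isobaric: P stays 343 kPa; V/T = const ⇒ T₂ = 775 K, V₂ = 45.2 L.
W = PΔV = 343×(45.2−21.3) kPa·L = 8220 J.
ΔU = nCvΔT = 2.41×20.8×(775−365) = 20500 J.
Q = ΔU + W = nCpΔT = 28800 J.

28800 J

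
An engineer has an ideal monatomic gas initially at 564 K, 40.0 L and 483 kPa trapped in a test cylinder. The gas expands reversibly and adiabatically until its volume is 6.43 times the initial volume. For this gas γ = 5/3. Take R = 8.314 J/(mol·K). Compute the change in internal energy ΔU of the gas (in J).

n = P₁V₁/(RT₁) = 483×40.0/(8.314×564) = 4.12 mol.
Adiabatic: TV^(γ−1) = const ⇒ T₂ = 564×(0.156)^0.667 = 163 K; PV^γ = const ⇒ P₂ = 21.7 kPa.
For an ideal gas ΔU = nCvΔT with Cv = (3/2)R = 12.5 J/(mol·K).
ΔU = 4.12×12.5×(163−564) = -20600 J.

-20600 J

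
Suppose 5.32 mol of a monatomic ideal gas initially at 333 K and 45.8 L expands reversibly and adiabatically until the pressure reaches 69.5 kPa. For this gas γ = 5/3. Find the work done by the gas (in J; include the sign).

10100 J

P₁ = nRT₁/V₁ = 5.32×8.314×333/45.8 = 322 kPa.
Adiabatic: T₂/T₁ = (P₂/P₁)^((γ−1)/γ) ⇒ T₂ = 333×(0.216)^0.400 = 180 K; V₂ = 115 L.
ΔU = nCvΔT = 5.32×12.5×(180−333) = -10100 J.
Q = 0 for an adiabatic process, so W = −ΔU = 10100 J.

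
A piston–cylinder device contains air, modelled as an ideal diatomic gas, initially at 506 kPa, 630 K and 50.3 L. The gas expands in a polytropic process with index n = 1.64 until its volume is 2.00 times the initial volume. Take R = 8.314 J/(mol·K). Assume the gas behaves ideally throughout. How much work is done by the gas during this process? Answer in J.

n = P₁V₁/(RT₁) = 506×50.3/(8.314×630) = 4.86 mol.
Polytropic n=1.64: T₂ = T₁(V₁/V₂)^(n−1) = 630×(0.500)^0.64 = 404 K; P₂ = P₁(V₁/V₂)^n = 162 kPa.
W = (P₁V₁−P₂V₂)/(n−1) = (506×50.3−162×101)/0.64 = 14200 J.

14200 J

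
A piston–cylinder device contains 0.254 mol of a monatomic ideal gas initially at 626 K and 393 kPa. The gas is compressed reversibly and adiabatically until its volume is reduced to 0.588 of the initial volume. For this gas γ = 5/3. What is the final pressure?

952 kPa

V₁ = nRT₁/P₁ = 0.254×8.314×626/393 = 3.36 L.
Adiabatic: TV^(γ−1) = const ⇒ T₂ = 626×(1.70)^0.667 = 892 K; PV^γ = const ⇒ P₂ = 952 kPa.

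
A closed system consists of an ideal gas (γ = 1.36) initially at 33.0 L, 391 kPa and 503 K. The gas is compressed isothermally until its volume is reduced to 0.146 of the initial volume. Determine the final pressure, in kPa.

Isothermal: T stays 503 K; PV = const ⇒ V₂ = 4.82 L, P₂ = 2680 kPa.

2680 kPa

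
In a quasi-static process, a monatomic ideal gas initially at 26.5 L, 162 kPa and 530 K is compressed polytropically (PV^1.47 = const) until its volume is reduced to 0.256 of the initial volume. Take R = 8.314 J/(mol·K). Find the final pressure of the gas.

Polytropic n=1.47: T₂ = T₁(V₁/V₂)^(n−1) = 530×(3.91)^0.47 = 1010 K; P₂ = P₁(V₁/V₂)^n = 1200 kPa.

1200 kPa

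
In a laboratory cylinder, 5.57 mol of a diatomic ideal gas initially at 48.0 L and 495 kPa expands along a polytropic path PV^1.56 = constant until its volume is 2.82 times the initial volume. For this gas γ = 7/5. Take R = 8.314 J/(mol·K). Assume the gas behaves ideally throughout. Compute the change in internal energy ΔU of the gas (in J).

-26200 J

T₁ = P₁V₁/(nR) = 495×48.0/(5.57×8.314) = 513 K.
Polytropic n=1.56: T₂ = T₁(V₁/V₂)^(n−1) = 513×(0.355)^0.56 = 287 K; P₂ = P₁(V₁/V₂)^n = 98.2 kPa.
For an ideal gas ΔU = nCvΔT with Cv = (5/2)R = 20.8 J/(mol·K).
ΔU = 5.57×20.8×(287−513) = -26200 J.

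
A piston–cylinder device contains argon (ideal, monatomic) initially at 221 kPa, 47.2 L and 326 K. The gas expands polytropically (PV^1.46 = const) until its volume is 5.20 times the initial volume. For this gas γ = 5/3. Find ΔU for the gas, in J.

-8320 J

n = P₁V₁/(RT₁) = 221×47.2/(8.314×326) = 3.85 mol.
Polytropic n=1.46: T₂ = T₁(V₁/V₂)^(n−1) = 326×(0.192)^0.46 = 153 K; P₂ = P₁(V₁/V₂)^n = 19.9 kPa.
For an ideal gas ΔU = nCvΔT with Cv = (3/2)R = 12.5 J/(mol·K).
ΔU = 3.85×12.5×(153−326) = -8320 J.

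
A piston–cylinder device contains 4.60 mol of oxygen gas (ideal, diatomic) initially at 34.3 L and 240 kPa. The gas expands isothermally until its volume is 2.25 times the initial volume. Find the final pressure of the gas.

107 kPa

T₁ = P₁V₁/(nR) = 240×34.3/(4.60×8.314) = 215 K.
Isothermal: T stays 215 K; PV = const ⇒ V₂ = 77.2 L, P₂ = 107 kPa.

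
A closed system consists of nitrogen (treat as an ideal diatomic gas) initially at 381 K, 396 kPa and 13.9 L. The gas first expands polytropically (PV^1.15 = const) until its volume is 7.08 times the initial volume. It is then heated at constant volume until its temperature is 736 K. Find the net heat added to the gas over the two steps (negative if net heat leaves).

n = P₁V₁/(RT₁) = 396×13.9/(8.314×381) = 1.74 mol.
Step 1 — Polytropic n=1.15: T₂ = T₁(V₁/V₂)^(n−1) = 381×(0.141)^0.15 = 284 K; P₂ = P₁(V₁/V₂)^n = 41.7 kPa.
W = (P₁V₁−P₂V₂)/(n−1) = (396×13.9−41.7×98.4)/0.15 = 9340 J.
ΔU = nCvΔT = 1.74×20.8×(284−381) = -3500 J.
Q = ΔU + W = 5840 J.
State after step 1: P = 41.7 kPa, V = 98.4 L, T = 284 K.
Step 2 — Isochoric: V stays 98.4 L; P/T = const ⇒ T₂ = 736 K, P₂ = 108 kPa.
W = 0 (no volume change).
ΔU = nCvΔT = 1.74×20.8×(736−284) = 16300 J.
Q = ΔU = 16300 J.
Net over both steps: W = 9340 J, Q = 22200 J, ΔU = 12800 J.

22200 J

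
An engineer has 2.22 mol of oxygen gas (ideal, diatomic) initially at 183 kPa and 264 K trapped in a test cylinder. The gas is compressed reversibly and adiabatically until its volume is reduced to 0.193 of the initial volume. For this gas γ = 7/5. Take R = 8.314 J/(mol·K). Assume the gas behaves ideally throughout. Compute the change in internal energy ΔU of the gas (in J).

V₁ = nRT₁/P₁ = 2.22×8.314×264/183 = 26.6 L.
Adiabatic: TV^(γ−1) = const ⇒ T₂ = 264×(5.18)^0.400 = 510 K; PV^γ = const ⇒ P₂ = 1830 kPa.
For an ideal gas ΔU = nCvΔT with Cv = (5/2)R = 20.8 J/(mol·K).
ΔU = 2.22×20.8×(510−264) = 11300 J.

11300 J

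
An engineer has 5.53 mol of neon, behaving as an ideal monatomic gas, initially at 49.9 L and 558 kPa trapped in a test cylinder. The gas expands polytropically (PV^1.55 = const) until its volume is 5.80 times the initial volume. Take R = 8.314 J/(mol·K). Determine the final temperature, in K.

230 K

T₁ = P₁V₁/(nR) = 558×49.9/(5.53×8.314) = 606 K.
Polytropic n=1.55: T₂ = T₁(V₁/V₂)^(n−1) = 606×(0.172)^0.55 = 230 K; P₂ = P₁(V₁/V₂)^n = 36.6 kPa.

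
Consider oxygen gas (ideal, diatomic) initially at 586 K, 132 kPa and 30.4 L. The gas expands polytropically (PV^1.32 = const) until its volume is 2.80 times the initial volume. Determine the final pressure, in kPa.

33.9 kPa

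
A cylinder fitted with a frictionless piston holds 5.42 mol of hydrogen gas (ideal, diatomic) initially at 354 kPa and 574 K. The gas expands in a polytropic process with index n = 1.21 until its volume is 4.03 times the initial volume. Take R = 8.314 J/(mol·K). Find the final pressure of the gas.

65.6 kPa

V₁ = nRT₁/P₁ = 5.42×8.314×574/354 = 73.1 L.
Polytropic n=1.21: T₂ = T₁(V₁/V₂)^(n−1) = 574×(0.248)^0.21 = 428 K; P₂ = P₁(V₁/V₂)^n = 65.6 kPa.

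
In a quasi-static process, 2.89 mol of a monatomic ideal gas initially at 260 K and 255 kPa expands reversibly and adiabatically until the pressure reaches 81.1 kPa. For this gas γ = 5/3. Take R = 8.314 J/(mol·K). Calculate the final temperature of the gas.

164 K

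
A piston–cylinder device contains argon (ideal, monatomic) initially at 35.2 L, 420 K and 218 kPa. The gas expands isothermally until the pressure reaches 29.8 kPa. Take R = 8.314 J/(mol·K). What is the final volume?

258 L

Isothermal: T stays 420 K; PV = const ⇒ V₂ = 258 L, P₂ = 29.8 kPa.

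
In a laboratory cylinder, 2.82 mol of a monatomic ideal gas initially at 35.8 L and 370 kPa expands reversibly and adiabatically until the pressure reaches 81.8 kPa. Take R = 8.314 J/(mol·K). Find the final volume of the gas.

88.5 L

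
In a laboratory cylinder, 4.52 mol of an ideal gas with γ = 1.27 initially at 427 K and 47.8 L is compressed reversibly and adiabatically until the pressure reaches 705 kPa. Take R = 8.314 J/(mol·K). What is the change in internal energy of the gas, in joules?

P₁ = nRT₁/V₁ = 4.52×8.314×427/47.8 = 336 kPa.
Adiabatic: T₂/T₁ = (P₂/P₁)^((γ−1)/γ) ⇒ T₂ = 427×(2.10)^0.213 = 500 K; V₂ = 26.6 L.
For an ideal gas ΔU = nCvΔT with Cv = R/(γ−1) = 30.8 J/(mol·K).
ΔU = 4.52×30.8×(500−427) = 10200 J.

10200 J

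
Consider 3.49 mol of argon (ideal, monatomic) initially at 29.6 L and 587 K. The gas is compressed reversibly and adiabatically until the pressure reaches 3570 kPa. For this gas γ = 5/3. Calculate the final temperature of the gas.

P₁ = nRT₁/V₁ = 3.49×8.314×587/29.6 = 575 kPa.
Adiabatic: T₂/T₁ = (P₂/P₁)^((γ−1)/γ) ⇒ T₂ = 587×(6.20)^0.400 = 1220 K; V₂ = 9.90 L.

1220 K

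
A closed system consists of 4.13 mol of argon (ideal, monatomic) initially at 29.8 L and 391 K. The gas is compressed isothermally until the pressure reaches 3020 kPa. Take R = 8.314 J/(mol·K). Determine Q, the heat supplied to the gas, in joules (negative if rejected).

P₁ = nRT₁/V₁ = 4.13×8.314×391/29.8 = 451 kPa.
Isothermal: T stays 391 K; PV = const ⇒ V₂ = 4.45 L, P₂ = 3020 kPa.
ΔU = 0 (ideal gas, T constant).
W = nRT ln(V₂/V₁) = 4.13×8.314×391×ln(0.149) = -25500 J.
Q = ΔU + W = -25500 J.

-25500 J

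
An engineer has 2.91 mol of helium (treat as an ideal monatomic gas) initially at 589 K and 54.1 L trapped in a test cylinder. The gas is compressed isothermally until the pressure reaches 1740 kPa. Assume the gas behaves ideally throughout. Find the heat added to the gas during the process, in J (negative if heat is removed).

P₁ = nRT₁/V₁ = 2.91×8.314×589/54.1 = 263 kPa.
Isothermal: T stays 589 K; PV = const ⇒ V₂ = 8.19 L, P₂ = 1740 kPa.
ΔU = 0 (ideal gas, T constant).
W = nRT ln(V₂/V₁) = 2.91×8.314×589×ln(0.151) = -26900 J.
Q = ΔU + W = -26900 J.

-26900 J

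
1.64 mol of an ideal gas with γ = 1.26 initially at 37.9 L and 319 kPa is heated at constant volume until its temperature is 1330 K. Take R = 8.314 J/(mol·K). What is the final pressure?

T₁ = P₁V₁/(nR) = 319×37.9/(1.64×8.314) = 887 K.
Isochoric: V stays 37.9 L; P/T = const ⇒ T₂ = 1330 K, P₂ = 478 kPa.

478 kPa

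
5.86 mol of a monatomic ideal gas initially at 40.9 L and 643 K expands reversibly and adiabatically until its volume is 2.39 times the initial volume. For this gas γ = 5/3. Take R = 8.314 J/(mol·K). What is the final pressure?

179 kPa

P₁ = nRT₁/V₁ = 5.86×8.314×643/40.9 = 766 kPa.
Adiabatic: TV^(γ−1) = const ⇒ T₂ = 643×(0.418)^0.667 = 360 K; PV^γ = const ⇒ P₂ = 179 kPa.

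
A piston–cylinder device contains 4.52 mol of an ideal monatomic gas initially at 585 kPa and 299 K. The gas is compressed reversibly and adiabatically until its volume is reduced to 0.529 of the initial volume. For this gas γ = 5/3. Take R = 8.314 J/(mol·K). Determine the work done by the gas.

V₁ = nRT₁/P₁ = 4.52×8.314×299/585 = 19.2 L.
Adiabatic: TV^(γ−1) = const ⇒ T₂ = 299×(1.89)^0.667 = 457 K; PV^γ = const ⇒ P₂ = 1690 kPa.
ΔU = nCvΔT = 4.52×12.5×(457−299) = 8910 J.
Q = 0 for an adiabatic process, so W = −ΔU = -8910 J.

-8910 J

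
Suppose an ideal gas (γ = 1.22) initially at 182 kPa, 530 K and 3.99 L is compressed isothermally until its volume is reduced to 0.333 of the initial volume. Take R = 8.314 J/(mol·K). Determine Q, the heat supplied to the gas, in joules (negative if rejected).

n = P₁V₁/(RT₁) = 182×3.99/(8.314×530) = 0.165 mol.
Isothermal: T stays 530 K; PV = const ⇒ V₂ = 1.33 L, P₂ = 547 kPa.
ΔU = 0 (ideal gas, T constant).
W = nRT ln(V₂/V₁) = 0.165×8.314×530×ln(0.333) = -799 J.
Q = ΔU + W = -799 J.

-799 J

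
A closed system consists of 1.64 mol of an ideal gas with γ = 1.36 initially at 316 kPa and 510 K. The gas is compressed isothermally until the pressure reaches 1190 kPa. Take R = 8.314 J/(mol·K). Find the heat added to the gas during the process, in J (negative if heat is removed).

-9220 J

V₁ = nRT₁/P₁ = 1.64×8.314×510/316 = 22.0 L.
Isothermal: T stays 510 K; PV = const ⇒ V₂ = 5.84 L, P₂ = 1190 kPa.
ΔU = 0 (ideal gas, T constant).
W = nRT ln(V₂/V₁) = 1.64×8.314×510×ln(0.266) = -9220 J.
Q = ΔU + W = -9220 J.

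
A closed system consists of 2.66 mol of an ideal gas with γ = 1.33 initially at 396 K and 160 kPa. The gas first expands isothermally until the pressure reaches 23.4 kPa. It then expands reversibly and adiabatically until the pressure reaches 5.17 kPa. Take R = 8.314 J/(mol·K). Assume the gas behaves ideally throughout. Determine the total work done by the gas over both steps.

V₁ = nRT₁/P₁ = 2.66×8.314×396/160 = 54.7 L.
Step 1 — Isothermal: T stays 396 K; PV = const ⇒ V₂ = 374 L, P₂ = 23.4 kPa.
ΔU = 0 (ideal gas, T constant).
W = nRT ln(V₂/V₁) = 2.66×8.314×396×ln(6.84) = 16800 J.
Q = ΔU + W = 16800 J.
State after step 1: P = 23.4 kPa, V = 374 L, T = 396 K.
Step 2 — Adiabatic: T₂/T₁ = (P₂/P₁)^((γ−1)/γ) ⇒ T₂ = 396×(0.221)^0.248 = 272 K; V₂ = 1160 L.
ΔU = nCvΔT = 2.66×25.2×(272−396) = -8290 J.
Q = 0 for an adiabatic process, so W = −ΔU = 8290 J.
Net over both steps: W = 25100 J, Q = 16800 J, ΔU = -8290 J.

25100 J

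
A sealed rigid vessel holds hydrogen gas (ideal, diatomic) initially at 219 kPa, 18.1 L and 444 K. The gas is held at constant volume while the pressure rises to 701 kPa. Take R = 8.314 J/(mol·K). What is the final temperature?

Isochoric: V stays 18.1 L; P/T = const ⇒ T₂ = 1420 K, P₂ = 701 kPa.

1420 K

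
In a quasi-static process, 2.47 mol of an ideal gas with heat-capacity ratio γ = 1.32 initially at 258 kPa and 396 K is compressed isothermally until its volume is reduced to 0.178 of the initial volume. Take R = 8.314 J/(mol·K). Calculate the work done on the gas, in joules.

V₁ = nRT₁/P₁ = 2.47×8.314×396/258 = 31.5 L.
Isothermal: T stays 396 K; PV = const ⇒ V₂ = 5.61 L, P₂ = 1450 kPa.
W = nRT ln(V₂/V₁) = 2.47×8.314×396×ln(0.178) = -14000 J.
Work done on the gas = −W_by = 14000 J.

14000 J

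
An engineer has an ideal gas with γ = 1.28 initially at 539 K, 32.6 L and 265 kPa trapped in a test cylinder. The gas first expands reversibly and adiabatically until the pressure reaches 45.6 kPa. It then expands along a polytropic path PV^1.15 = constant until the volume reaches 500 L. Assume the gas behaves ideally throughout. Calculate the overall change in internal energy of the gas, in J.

-13700 J

n = P₁V₁/(RT₁) = 265×32.6/(8.314×539) = 1.93 mol.
Step 1 — Adiabatic: T₂/T₁ = (P₂/P₁)^((γ−1)/γ) ⇒ T₂ = 539×(0.172)^0.219 = 367 K; V₂ = 129 L.
ΔU = nCvΔT = 1.93×29.7×(367−539) = -9860 J.
Q = 0 for an adiabatic process, so W = −ΔU = 9860 J.
State after step 1: P = 45.6 kPa, V = 129 L, T = 367 K.
Step 2 — Polytropic n=1.15: T₂ = T₁(V₁/V₂)^(n−1) = 367×(0.258)^0.15 = 299 K; P₂ = P₁(V₁/V₂)^n = 9.59 kPa.
W = (P₁V₁−P₂V₂)/(n−1) = (45.6×129−9.59×500)/0.15 = 7210 J.
ΔU = nCvΔT = 1.93×29.7×(299−367) = -3860 J.
Q = ΔU + W = 3350 J.
Net over both steps: W = 17100 J, Q = 3350 J, ΔU = -13700 J.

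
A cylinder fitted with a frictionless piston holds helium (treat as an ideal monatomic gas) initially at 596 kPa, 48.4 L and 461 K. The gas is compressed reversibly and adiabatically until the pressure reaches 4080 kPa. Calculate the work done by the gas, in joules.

-50100 J

n = P₁V₁/(RT₁) = 596×48.4/(8.314×461) = 7.53 mol.
Adiabatic: T₂/T₁ = (P₂/P₁)^((γ−1)/γ) ⇒ T₂ = 461×(6.85)^0.400 = 995 K; V₂ = 15.3 L.
ΔU = nCvΔT = 7.53×12.5×(995−461) = 50100 J.
Q = 0 for an adiabatic process, so W = −ΔU = -50100 J.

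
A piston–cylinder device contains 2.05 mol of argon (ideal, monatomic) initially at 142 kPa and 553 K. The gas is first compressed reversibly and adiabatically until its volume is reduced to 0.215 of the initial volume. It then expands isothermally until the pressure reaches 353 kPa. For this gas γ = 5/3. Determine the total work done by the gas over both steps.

18100 J

V₁ = nRT₁/P₁ = 2.05×8.314×553/142 = 66.4 L.
Step 1 — Adiabatic: TV^(γ−1) = const ⇒ T₂ = 553×(4.65)^0.667 = 1540 K; PV^γ = const ⇒ P₂ = 1840 kPa.
ΔU = nCvΔT = 2.05×12.5×(1540−553) = 25300 J.
Q = 0 for an adiabatic process, so W = −ΔU = -25300 J.
State after step 1: P = 1840 kPa, V = 14.3 L, T = 1540 K.
Step 2 — Isothermal: T stays 1540 K; PV = const ⇒ V₂ = 74.4 L, P₂ = 353 kPa.
ΔU = 0 (ideal gas, T constant).
W = nRT ln(V₂/V₁) = 2.05×8.314×1540×ln(5.21) = 43400 J.
Q = ΔU + W = 43400 J.
Net over both steps: W = 18100 J, Q = 43400 J, ΔU = 25300 J.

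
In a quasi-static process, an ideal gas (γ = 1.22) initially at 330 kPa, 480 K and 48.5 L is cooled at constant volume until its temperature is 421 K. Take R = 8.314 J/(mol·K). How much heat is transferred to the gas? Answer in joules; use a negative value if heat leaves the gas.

n = P₁V₁/(RT₁) = 330×48.5/(8.314×480) = 4.01 mol.
Isochoric: V stays 48.5 L; P/T = const ⇒ T₂ = 421 K, P₂ = 289 kPa.
W = 0 (no volume change).
ΔU = nCvΔT = 4.01×37.8×(421−480) = -8940 J.
Q = ΔU = -8940 J.

-8940 J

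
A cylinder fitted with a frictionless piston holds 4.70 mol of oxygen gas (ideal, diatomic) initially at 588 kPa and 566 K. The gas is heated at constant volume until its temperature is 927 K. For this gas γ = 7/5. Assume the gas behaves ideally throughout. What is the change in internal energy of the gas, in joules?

V₁ = nRT₁/P₁ = 4.70×8.314×566/588 = 37.6 L.
Isochoric: V stays 37.6 L; P/T = const ⇒ T₂ = 927 K, P₂ = 963 kPa.
For an ideal gas ΔU = nCvΔT with Cv = (5/2)R = 20.8 J/(mol·K).
ΔU = 4.70×20.8×(927−566) = 35300 J.

35300 J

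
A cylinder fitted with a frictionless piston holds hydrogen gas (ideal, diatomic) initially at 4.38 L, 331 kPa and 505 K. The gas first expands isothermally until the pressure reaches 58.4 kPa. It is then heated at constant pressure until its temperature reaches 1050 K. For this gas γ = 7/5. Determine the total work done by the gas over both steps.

4080 J

n = P₁V₁/(RT₁) = 331×4.38/(8.314×505) = 0.345 mol.
Step 1 — Isothermal: T stays 505 K; PV = const ⇒ V₂ = 24.8 L, P₂ = 58.4 kPa.
ΔU = 0 (ideal gas, T constant).
W = nRT ln(V₂/V₁) = 0.345×8.314×505×ln(5.67) = 2520 J.
Q = ΔU + W = 2520 J.
State after step 1: P = 58.4 kPa, V = 24.8 L, T = 505 K.
Step 2 — Isobaric: P stays 58.4 kPa; V/T = const ⇒ T₂ = 1050 K, V₂ = 51.6 L.
W = PΔV = 58.4×(51.6−24.8) kPa·L = 1560 J.
ΔU = nCvΔT = 0.345×20.8×(1050−505) = 3910 J.
Q = ΔU + W = nCpΔT = 5480 J.
Net over both steps: W = 4080 J, Q = 7990 J, ΔU = 3910 J.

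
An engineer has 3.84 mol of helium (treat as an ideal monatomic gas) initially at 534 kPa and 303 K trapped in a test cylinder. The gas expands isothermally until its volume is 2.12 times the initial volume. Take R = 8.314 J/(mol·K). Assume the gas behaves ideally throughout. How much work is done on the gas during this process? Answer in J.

V₁ = nRT₁/P₁ = 3.84×8.314×303/534 = 18.1 L.
Isothermal: T stays 303 K; PV = const ⇒ V₂ = 38.4 L, P₂ = 252 kPa.
W = nRT ln(V₂/V₁) = 3.84×8.314×303×ln(2.12) = 7270 J.
Work done on the gas = −W_by = -7270 J.

-7270 J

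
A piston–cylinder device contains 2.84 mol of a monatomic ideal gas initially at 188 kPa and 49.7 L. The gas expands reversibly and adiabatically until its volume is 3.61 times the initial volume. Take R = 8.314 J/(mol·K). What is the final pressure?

T₁ = P₁V₁/(nR) = 188×49.7/(2.84×8.314) = 396 K.
Adiabatic: TV^(γ−1) = const ⇒ T₂ = 396×(0.277)^0.667 = 168 K; PV^γ = const ⇒ P₂ = 22.1 kPa.

22.1 kPa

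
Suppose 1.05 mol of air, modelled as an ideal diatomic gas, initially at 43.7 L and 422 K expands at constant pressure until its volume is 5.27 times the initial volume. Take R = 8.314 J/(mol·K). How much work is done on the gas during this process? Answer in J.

-15700 J

P₁ = nRT₁/V₁ = 1.05×8.314×422/43.7 = 84.3 kPa.
Isobaric: P stays 84.3 kPa; V/T = const ⇒ T₂ = 2220 K, V₂ = 230 L.
W = PΔV = 84.3×(230−43.7) kPa·L = 15700 J.
Work done on the gas = −W_by = -15700 J.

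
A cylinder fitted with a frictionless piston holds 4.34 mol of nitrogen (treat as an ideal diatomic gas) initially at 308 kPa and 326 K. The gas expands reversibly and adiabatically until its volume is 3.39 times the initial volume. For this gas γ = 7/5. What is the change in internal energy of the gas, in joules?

V₁ = nRT₁/P₁ = 4.34×8.314×326/308 = 38.2 L.
Adiabatic: TV^(γ−1) = const ⇒ T₂ = 326×(0.295)^0.400 = 200 K; PV^γ = const ⇒ P₂ = 55.8 kPa.
For an ideal gas ΔU = nCvΔT with Cv = (5/2)R = 20.8 J/(mol·K).
ΔU = 4.34×20.8×(200−326) = -11400 J.

-11400 J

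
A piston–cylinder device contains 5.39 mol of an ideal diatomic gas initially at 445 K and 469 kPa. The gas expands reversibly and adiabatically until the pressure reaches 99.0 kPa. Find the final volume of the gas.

129 L

V₁ = nRT₁/P₁ = 5.39×8.314×445/469 = 42.5 L.
Adiabatic: T₂/T₁ = (P₂/P₁)^((γ−1)/γ) ⇒ T₂ = 445×(0.211)^0.286 = 285 K; V₂ = 129 L.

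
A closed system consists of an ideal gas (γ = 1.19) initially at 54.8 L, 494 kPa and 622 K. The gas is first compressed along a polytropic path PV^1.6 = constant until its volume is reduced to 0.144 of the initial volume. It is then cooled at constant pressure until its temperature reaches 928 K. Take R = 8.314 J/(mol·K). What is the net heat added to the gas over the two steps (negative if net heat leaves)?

n = P₁V₁/(RT₁) = 494×54.8/(8.314×622) = 5.23 mol.
Step 1 — Polytropic n=1.6: T₂ = T₁(V₁/V₂)^(n−1) = 622×(6.94)^0.60 = 1990 K; P₂ = P₁(V₁/V₂)^n = 11000 kPa.
W = (P₁V₁−P₂V₂)/(n−1) = (494×54.8−11000×7.89)/0.60 = -99200 J.
ΔU = nCvΔT = 5.23×43.8×(1990−622) = 313000 J.
Q = ΔU + W = 214000 J.
State after step 1: P = 11000 kPa, V = 7.89 L, T = 1990 K.
Step 2 — Isobaric: P stays 11000 kPa; V/T = const ⇒ T₂ = 928 K, V₂ = 3.68 L.
W = PΔV = 11000×(3.68−7.89) kPa·L = -46200 J.
ΔU = nCvΔT = 5.23×43.8×(928−1990) = -243000 J.
Q = ΔU + W = nCpΔT = -289000 J.
Net over both steps: W = -145000 J, Q = -75300 J, ΔU = 70100 J.

-75300 J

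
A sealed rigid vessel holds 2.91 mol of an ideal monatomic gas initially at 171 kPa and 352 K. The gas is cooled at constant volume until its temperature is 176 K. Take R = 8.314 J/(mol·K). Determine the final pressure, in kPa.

85.5 kPa

V₁ = nRT₁/P₁ = 2.91×8.314×352/171 = 49.8 L.
Isochoric: V stays 49.8 L; P/T = const ⇒ T₂ = 176 K, P₂ = 85.5 kPa.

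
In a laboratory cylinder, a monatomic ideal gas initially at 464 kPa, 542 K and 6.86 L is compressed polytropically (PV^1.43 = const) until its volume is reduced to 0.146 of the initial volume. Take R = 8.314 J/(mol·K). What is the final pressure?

7270 kPa

Polytropic n=1.43: T₂ = T₁(V₁/V₂)^(n−1) = 542×(6.85)^0.43 = 1240 K; P₂ = P₁(V₁/V₂)^n = 7270 kPa.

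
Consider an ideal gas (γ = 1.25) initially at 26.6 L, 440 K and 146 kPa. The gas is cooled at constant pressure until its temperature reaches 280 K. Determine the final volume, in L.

16.9 L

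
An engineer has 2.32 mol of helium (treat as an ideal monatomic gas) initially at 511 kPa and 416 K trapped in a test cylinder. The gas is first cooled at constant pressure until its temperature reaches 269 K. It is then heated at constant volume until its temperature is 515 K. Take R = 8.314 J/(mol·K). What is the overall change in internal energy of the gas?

2860 J

V₁ = nRT₁/P₁ = 2.32×8.314×416/511 = 15.7 L.
Step 1 — Isobaric: P stays 511 kPa; V/T = const ⇒ T₂ = 269 K, V₂ = 10.2 L.
W = PΔV = 511×(10.2−15.7) kPa·L = -2840 J.
ΔU = nCvΔT = 2.32×12.5×(269−416) = -4250 J.
Q = ΔU + W = nCpΔT = -7090 J.
State after step 1: P = 511 kPa, V = 10.2 L, T = 269 K.
Step 2 — Isochoric: V stays 10.2 L; P/T = const ⇒ T₂ = 515 K, P₂ = 978 kPa.
W = 0 (no volume change).
ΔU = nCvΔT = 2.32×12.5×(515−269) = 7120 J.
Q = ΔU = 7120 J.
Net over both steps: W = -2840 J, Q = 28.9 J, ΔU = 2860 J.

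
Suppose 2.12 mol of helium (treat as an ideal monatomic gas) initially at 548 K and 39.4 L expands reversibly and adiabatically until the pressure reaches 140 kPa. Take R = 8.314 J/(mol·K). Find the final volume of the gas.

P₁ = nRT₁/V₁ = 2.12×8.314×548/39.4 = 245 kPa.
Adiabatic: T₂/T₁ = (P₂/P₁)^((γ−1)/γ) ⇒ T₂ = 548×(0.571)^0.400 = 438 K; V₂ = 55.1 L.

55.1 L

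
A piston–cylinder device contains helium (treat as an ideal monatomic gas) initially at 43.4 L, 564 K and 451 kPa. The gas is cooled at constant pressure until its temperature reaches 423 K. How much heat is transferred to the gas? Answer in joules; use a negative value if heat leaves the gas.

n = P₁V₁/(RT₁) = 451×43.4/(8.314×564) = 4.17 mol.
Isobaric: P stays 451 kPa; V/T = const ⇒ T₂ = 423 K, V₂ = 32.6 L.
W = PΔV = 451×(32.6−43.4) kPa·L = -4890 J.
ΔU = nCvΔT = 4.17×12.5×(423−564) = -7340 J.
Q = ΔU + W = nCpΔT = -12200 J.

-12200 J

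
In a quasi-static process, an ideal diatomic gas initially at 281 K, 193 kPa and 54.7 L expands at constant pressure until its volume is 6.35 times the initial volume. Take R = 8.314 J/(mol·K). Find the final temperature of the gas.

1780 K

Isobaric: P stays 193 kPa; V/T = const ⇒ T₂ = 1780 K, V₂ = 347 L.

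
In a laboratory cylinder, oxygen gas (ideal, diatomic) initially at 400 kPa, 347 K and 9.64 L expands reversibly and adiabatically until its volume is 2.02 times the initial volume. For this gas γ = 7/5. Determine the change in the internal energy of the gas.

-2360 J

n = P₁V₁/(RT₁) = 400×9.64/(8.314×347) = 1.34 mol.
Adiabatic: TV^(γ−1) = const ⇒ T₂ = 347×(0.495)^0.400 = 262 K; PV^γ = const ⇒ P₂ = 149 kPa.
For an ideal gas ΔU = nCvΔT with Cv = (5/2)R = 20.8 J/(mol·K).
ΔU = 1.34×20.8×(262−347) = -2360 J.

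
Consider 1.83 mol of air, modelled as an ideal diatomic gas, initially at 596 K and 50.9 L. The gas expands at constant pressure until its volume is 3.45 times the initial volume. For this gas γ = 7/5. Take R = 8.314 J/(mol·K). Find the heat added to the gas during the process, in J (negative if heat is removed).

77800 J

P₁ = nRT₁/V₁ = 1.83×8.314×596/50.9 = 178 kPa.
Isobaric: P stays 178 kPa; V/T = const ⇒ T₂ = 2060 K, V₂ = 176 L.
W = PΔV = 178×(176−50.9) kPa·L = 22200 J.
ΔU = nCvΔT = 1.83×20.8×(2060−596) = 55500 J.
Q = ΔU + W = nCpΔT = 77800 J.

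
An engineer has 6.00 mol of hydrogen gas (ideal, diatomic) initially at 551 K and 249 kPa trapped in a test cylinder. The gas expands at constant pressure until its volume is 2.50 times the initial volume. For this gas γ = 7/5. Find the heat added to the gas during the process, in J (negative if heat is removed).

144000 J

V₁ = nRT₁/P₁ = 6.00×8.314×551/249 = 110 L.
Isobaric: P stays 249 kPa; V/T = const ⇒ T₂ = 1380 K, V₂ = 276 L.
W = PΔV = 249×(276−110) kPa·L = 41200 J.
ΔU = nCvΔT = 6.00×20.8×(1380−551) = 103000 J.
Q = ΔU + W = nCpΔT = 144000 J.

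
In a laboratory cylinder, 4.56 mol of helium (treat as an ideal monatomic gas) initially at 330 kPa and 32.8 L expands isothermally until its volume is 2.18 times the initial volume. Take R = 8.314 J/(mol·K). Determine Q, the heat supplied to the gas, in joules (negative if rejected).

T₁ = P₁V₁/(nR) = 330×32.8/(4.56×8.314) = 286 K.
Isothermal: T stays 286 K; PV = const ⇒ V₂ = 71.5 L, P₂ = 151 kPa.
ΔU = 0 (ideal gas, T constant).
W = nRT ln(V₂/V₁) = 4.56×8.314×286×ln(2.18) = 8440 J.
Q = ΔU + W = 8440 J.

8440 J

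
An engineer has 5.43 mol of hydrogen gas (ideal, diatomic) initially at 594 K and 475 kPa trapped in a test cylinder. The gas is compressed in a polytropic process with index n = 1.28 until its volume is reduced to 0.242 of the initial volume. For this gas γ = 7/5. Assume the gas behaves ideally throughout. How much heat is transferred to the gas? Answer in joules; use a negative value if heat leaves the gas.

-14000 J

V₁ = nRT₁/P₁ = 5.43×8.314×594/475 = 56.5 L.
Polytropic n=1.28: T₂ = T₁(V₁/V₂)^(n−1) = 594×(4.13)^0.28 = 884 K; P₂ = P₁(V₁/V₂)^n = 2920 kPa.
W = (P₁V₁−P₂V₂)/(n−1) = (475×56.5−2920×13.7)/0.28 = -46700 J.
ΔU = nCvΔT = 5.43×20.8×(884−594) = 32700 J.
Q = ΔU + W = -14000 J.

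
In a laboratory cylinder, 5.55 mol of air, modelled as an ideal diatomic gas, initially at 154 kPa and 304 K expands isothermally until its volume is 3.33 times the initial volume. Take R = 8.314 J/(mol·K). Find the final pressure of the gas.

V₁ = nRT₁/P₁ = 5.55×8.314×304/154 = 91.1 L.
Isothermal: T stays 304 K; PV = const ⇒ V₂ = 303 L, P₂ = 46.2 kPa.

46.2 kPa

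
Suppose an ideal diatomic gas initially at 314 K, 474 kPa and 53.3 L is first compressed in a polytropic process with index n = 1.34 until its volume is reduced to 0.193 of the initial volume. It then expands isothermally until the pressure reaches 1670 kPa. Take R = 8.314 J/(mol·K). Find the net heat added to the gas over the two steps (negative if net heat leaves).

33400 J

n = P₁V₁/(RT₁) = 474×53.3/(8.314×314) = 9.68 mol.
Step 1 — Polytropic n=1.34: T₂ = T₁(V₁/V₂)^(n−1) = 314×(5.18)^0.34 = 549 K; P₂ = P₁(V₁/V₂)^n = 4300 kPa.
W = (P₁V₁−P₂V₂)/(n−1) = (474×53.3−4300×10.3)/0.34 = -55700 J.
ΔU = nCvΔT = 9.68×20.8×(549−314) = 47300 J.
Q = ΔU + W = -8350 J.
State after step 1: P = 4300 kPa, V = 10.3 L, T = 549 K.
Step 2 — Isothermal: T stays 549 K; PV = const ⇒ V₂ = 26.5 L, P₂ = 1670 kPa.
ΔU = 0 (ideal gas, T constant).
W = nRT ln(V₂/V₁) = 9.68×8.314×549×ln(2.57) = 41800 J.
Q = ΔU + W = 41800 J.
Net over both steps: W = -13900 J, Q = 33400 J, ΔU = 47300 J.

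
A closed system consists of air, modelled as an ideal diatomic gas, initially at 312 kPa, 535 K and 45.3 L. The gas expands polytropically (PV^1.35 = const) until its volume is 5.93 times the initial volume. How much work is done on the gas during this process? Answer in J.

-18700 J

n = P₁V₁/(RT₁) = 312×45.3/(8.314×535) = 3.18 mol.
Polytropic n=1.35: T₂ = T₁(V₁/V₂)^(n−1) = 535×(0.169)^0.35 = 287 K; P₂ = P₁(V₁/V₂)^n = 28.2 kPa.
W = (P₁V₁−P₂V₂)/(n−1) = (312×45.3−28.2×269)/0.35 = 18700 J.
Work done on the gas = −W_by = -18700 J.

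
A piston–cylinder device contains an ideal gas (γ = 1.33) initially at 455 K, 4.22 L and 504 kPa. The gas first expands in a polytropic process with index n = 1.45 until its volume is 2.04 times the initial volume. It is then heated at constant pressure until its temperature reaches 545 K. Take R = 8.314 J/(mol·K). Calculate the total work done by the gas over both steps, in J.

2300 J

n = P₁V₁/(RT₁) = 504×4.22/(8.314×455) = 0.562 mol.
Step 1 — Polytropic n=1.45: T₂ = T₁(V₁/V₂)^(n−1) = 455×(0.490)^0.45 = 330 K; P₂ = P₁(V₁/V₂)^n = 179 kPa.
W = (P₁V₁−P₂V₂)/(n−1) = (504×4.22−179×8.61)/0.45 = 1300 J.
ΔU = nCvΔT = 0.562×25.2×(330−455) = -1770 J.
Q = ΔU + W = -472 J.
State after step 1: P = 179 kPa, V = 8.61 L, T = 330 K.
Step 2 — Isobaric: P stays 179 kPa; V/T = const ⇒ T₂ = 545 K, V₂ = 14.2 L.
W = PΔV = 179×(14.2−8.61) kPa·L = 1000 J.
ΔU = nCvΔT = 0.562×25.2×(545−330) = 3040 J.
Q = ΔU + W = nCpΔT = 4050 J.
Net over both steps: W = 2300 J, Q = 3580 J, ΔU = 1270 J.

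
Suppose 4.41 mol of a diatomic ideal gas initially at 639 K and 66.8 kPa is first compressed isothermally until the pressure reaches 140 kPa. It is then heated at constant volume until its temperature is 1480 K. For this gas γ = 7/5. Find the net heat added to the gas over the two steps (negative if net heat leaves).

59800 J

V₁ = nRT₁/P₁ = 4.41×8.314×639/66.8 = 351 L.
Step 1 — Isothermal: T stays 639 K; PV = const ⇒ V₂ = 167 L, P₂ = 140 kPa.
ΔU = 0 (ideal gas, T constant).
W = nRT ln(V₂/V₁) = 4.41×8.314×639×ln(0.477) = -17300 J.
Q = ΔU + W = -17300 J.
State after step 1: P = 140 kPa, V = 167 L, T = 639 K.
Step 2 — Isochoric: V stays 167 L; P/T = const ⇒ T₂ = 1480 K, P₂ = 324 kPa.
W = 0 (no volume change).
ΔU = nCvΔT = 4.41×20.8×(1480−639) = 77100 J.
Q = ΔU = 77100 J.
Net over both steps: W = -17300 J, Q = 59800 J, ΔU = 77100 J.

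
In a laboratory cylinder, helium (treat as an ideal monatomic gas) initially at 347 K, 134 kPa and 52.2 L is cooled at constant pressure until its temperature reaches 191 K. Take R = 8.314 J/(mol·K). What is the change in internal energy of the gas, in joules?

n = P₁V₁/(RT₁) = 134×52.2/(8.314×347) = 2.42 mol.
Isobaric: P stays 134 kPa; V/T = const ⇒ T₂ = 191 K, V₂ = 28.7 L.
For an ideal gas ΔU = nCvΔT with Cv = (3/2)R = 12.5 J/(mol·K).
ΔU = 2.42×12.5×(191−347) = -4720 J.

-4720 J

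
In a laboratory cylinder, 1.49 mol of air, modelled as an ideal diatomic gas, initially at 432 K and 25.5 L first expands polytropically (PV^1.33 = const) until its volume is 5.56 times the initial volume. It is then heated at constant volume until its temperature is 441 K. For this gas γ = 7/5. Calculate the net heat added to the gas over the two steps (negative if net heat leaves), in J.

P₁ = nRT₁/V₁ = 1.49×8.314×432/25.5 = 210 kPa.
Step 1 — Polytropic n=1.33: T₂ = T₁(V₁/V₂)^(n−1) = 432×(0.180)^0.33 = 245 K; P₂ = P₁(V₁/V₂)^n = 21.4 kPa.
W = (P₁V₁−P₂V₂)/(n−1) = (210×25.5−21.4×142)/0.33 = 7010 J.
ΔU = nCvΔT = 1.49×20.8×(245−432) = -5780 J.
Q = ΔU + W = 1230 J.
State after step 1: P = 21.4 kPa, V = 142 L, T = 245 K.
Step 2 — Isochoric: V stays 142 L; P/T = const ⇒ T₂ = 441 K, P₂ = 38.5 kPa.
W = 0 (no volume change).
ΔU = nCvΔT = 1.49×20.8×(441−245) = 6060 J.
Q = ΔU = 6060 J.
Net over both steps: W = 7010 J, Q = 7290 J, ΔU = 279 J.

7290 J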